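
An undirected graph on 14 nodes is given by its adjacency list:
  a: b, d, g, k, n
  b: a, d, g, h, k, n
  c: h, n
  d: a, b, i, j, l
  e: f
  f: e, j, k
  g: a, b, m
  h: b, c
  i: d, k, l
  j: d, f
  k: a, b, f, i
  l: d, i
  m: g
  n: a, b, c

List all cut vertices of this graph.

Removing f increases the component count from 1 to 2, so f is a cut vertex.
Removing g increases the component count from 1 to 2, so g is a cut vertex.
By contrast removing b leaves 1 component; it is not a cut vertex. No other vertex is a cut vertex either.

f, g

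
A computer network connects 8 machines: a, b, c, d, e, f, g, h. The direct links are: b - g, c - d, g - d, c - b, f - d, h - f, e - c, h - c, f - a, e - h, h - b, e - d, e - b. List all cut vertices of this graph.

f

Removing f increases the component count from 1 to 2, so f is a cut vertex.
By contrast removing h leaves 1 component; it is not a cut vertex. No other vertex is a cut vertex either.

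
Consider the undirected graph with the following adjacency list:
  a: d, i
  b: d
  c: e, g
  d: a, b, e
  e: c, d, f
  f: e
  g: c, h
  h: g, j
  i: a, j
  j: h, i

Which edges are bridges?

The edges on the cycle c-g-h-j-i-a-d-e-c are not bridges since each lies on that cycle.
But removing b-d disconnects b from d; removing f-e disconnects f from e — these are bridges.

b-d, e-f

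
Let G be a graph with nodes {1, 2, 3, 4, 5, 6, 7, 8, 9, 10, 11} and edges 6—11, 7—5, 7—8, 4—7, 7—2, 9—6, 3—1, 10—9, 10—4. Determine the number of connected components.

Starting from 1 we can reach 1, 3. That is one component of size 2.
Starting from 2 we can reach 2, 4, 5, 6, 7, 8, 9, 10, 11. That is one component of size 9.
Total: 2 components.

2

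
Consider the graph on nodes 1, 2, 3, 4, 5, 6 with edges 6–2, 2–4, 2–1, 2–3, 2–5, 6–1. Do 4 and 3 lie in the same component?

From 4 we can reach 1, 2, 3, 4, 5, 6, which includes 3.

Yes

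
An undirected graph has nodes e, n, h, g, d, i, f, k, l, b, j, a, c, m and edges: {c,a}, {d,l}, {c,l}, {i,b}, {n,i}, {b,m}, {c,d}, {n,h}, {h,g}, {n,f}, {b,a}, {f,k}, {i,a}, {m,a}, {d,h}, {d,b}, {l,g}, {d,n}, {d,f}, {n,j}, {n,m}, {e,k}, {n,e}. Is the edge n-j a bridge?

Yes

Removing n-j leaves no path between n and j: the component count goes from 1 to 2. So it is a bridge.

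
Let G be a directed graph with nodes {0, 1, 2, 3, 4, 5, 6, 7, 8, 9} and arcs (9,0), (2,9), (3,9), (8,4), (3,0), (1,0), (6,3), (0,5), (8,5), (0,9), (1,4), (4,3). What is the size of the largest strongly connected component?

2

{0, 9} are all mutually reachable — one SCC of size 2.
{2} is an SCC by itself.
{4} is an SCC by itself.
{6} is an SCC by itself.
{7} is an SCC by itself.
(and 4 more singleton SCCs)
The largest has 2 vertices.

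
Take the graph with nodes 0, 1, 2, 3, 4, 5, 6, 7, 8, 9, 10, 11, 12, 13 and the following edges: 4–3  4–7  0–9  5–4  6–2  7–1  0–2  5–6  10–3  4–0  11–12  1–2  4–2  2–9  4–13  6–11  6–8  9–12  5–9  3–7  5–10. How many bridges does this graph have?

The edges on the cycle 6-11-12-9-2-6 are not bridges since each lies on that cycle.
But removing 4–13 disconnects 4 from 13; removing 6–8 disconnects 6 from 8 — these are bridges.
That makes 2 bridges.

2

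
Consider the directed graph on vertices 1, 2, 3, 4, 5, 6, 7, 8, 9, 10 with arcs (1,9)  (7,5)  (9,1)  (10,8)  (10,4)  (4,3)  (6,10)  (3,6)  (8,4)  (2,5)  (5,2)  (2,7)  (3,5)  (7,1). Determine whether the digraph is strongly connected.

No

There is no directed path from 2 to 8, so the graph is not strongly connected.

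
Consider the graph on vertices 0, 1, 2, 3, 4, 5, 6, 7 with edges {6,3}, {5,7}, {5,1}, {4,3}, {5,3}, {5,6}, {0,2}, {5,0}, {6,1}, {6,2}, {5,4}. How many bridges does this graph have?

1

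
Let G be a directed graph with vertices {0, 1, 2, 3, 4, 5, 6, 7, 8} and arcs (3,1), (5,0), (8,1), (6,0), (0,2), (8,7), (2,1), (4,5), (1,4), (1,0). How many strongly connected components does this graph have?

5

{0, 1, 2, 4, 5} are all mutually reachable — one SCC of size 5.
{3} is an SCC by itself.
{8} is an SCC by itself.
{6} is an SCC by itself.
{7} is an SCC by itself.
That gives 5 strongly connected components.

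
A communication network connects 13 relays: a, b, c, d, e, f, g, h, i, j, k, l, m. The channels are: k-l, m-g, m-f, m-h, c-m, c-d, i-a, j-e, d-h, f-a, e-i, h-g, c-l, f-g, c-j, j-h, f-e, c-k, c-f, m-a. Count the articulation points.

Removing c increases the component count from 2 to 3, so c is a cut vertex.
By contrast removing e leaves 2 components; it is not a cut vertex. No other vertex is a cut vertex either.

1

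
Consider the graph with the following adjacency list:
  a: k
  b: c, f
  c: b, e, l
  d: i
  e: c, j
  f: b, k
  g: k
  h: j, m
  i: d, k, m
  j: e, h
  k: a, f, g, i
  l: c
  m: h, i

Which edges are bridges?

a-k, c-l, d-i, g-k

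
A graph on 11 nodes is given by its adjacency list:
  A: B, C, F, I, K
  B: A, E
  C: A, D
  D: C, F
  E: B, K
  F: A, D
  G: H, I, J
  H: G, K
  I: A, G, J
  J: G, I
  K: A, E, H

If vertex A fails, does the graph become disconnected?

Yes

Deleting A raises the number of components from 1 to 2, so A is a cut vertex.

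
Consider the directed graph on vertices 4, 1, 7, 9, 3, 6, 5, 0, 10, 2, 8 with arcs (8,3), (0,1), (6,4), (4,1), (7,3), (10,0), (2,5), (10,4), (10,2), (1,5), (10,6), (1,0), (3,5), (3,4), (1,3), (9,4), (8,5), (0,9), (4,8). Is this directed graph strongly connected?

There is no directed path from 10 to 7, so the graph is not strongly connected.

No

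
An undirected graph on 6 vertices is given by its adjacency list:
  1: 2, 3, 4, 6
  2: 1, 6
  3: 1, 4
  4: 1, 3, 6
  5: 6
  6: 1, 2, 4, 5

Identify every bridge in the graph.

5-6

The edges on the cycle 6-4-3-1-6 are not bridges since each lies on that cycle.
But removing 6-5 disconnects 6 from 5 — this is a bridge.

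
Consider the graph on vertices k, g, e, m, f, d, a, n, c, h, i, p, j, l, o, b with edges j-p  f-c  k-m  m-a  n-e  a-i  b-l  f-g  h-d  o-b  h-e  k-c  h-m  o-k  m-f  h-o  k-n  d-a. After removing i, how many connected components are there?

2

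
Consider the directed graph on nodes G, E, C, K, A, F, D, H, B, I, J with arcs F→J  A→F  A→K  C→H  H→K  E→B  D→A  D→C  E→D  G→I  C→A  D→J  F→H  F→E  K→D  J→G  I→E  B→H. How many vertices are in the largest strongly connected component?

11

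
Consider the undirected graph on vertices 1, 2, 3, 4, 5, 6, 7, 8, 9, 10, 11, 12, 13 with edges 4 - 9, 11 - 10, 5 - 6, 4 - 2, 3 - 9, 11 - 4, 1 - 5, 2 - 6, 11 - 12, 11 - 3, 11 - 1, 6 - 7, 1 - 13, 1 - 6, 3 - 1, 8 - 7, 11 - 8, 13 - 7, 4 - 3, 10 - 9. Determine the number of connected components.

1

Starting from 1 we can reach 1, 2, 3, 4, 5, 6, 7, 8, 9, 10, 11, 12, 13. That is one component of size 13.
Total: 1 component.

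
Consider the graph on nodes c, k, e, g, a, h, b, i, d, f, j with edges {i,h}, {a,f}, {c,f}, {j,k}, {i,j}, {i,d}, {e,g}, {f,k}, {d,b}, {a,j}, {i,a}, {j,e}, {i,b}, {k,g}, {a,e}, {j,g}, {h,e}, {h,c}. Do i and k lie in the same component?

Yes

From i we can reach a, b, c, d, e, f, g, h, i, j, k, which includes k.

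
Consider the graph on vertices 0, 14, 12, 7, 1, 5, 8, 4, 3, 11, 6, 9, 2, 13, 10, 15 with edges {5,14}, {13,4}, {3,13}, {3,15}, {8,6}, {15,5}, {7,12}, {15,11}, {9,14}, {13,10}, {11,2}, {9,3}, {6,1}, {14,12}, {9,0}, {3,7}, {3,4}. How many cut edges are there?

The edges on the cycle 9-3-15-5-14-9 are not bridges since each lies on that cycle.
But removing 15 - 11 disconnects 15 from 11; removing 8 - 6 disconnects 8 from 6; removing 11 - 2 disconnects 11 from 2; removing 9 - 0 disconnects 9 from 0 — these are bridges.
In total 6 edges are bridges.

6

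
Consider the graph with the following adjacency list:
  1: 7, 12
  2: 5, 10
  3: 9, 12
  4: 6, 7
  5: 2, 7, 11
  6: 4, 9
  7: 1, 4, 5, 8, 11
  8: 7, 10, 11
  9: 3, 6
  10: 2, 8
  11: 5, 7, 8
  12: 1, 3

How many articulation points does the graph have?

1

Removing 7 increases the component count from 1 to 2, so 7 is a cut vertex.
By contrast removing 8 leaves 1 component; it is not a cut vertex. No other vertex is a cut vertex either.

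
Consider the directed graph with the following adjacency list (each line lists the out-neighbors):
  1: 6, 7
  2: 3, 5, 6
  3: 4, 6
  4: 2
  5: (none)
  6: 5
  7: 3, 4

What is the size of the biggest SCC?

3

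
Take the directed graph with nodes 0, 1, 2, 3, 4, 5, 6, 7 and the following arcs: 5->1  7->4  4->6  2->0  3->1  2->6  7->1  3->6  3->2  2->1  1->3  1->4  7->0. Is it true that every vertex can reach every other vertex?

There is no directed path from 5 to 7, so the graph is not strongly connected.

No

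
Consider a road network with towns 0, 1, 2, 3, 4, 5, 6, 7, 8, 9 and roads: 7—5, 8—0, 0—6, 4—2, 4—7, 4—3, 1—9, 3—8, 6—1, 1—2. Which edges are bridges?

1-9, 4-7, 5-7

The edges on the cycle 4-3-8-0-6-1-2-4 are not bridges since each lies on that cycle.
But removing 7—5 disconnects 7 from 5; removing 1—9 disconnects 1 from 9; removing 4—7 disconnects 4 from 7 — these are bridges.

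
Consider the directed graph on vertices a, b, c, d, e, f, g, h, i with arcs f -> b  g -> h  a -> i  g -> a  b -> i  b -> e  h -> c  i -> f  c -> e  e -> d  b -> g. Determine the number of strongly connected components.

5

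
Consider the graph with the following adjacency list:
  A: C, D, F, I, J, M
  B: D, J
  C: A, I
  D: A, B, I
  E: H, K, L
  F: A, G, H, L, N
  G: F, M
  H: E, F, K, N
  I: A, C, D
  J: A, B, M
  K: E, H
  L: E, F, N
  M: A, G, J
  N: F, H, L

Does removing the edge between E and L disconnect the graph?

No

After removing E-L, the path E-H-F-L still connects them, so the edge is not a bridge.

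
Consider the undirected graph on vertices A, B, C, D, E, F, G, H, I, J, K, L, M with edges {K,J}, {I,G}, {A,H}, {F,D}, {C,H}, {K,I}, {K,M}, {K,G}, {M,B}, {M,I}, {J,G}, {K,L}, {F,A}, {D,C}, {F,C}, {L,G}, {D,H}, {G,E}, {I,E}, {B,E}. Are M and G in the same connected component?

Yes

From M we can reach B, E, G, I, J, K, L, M, which includes G.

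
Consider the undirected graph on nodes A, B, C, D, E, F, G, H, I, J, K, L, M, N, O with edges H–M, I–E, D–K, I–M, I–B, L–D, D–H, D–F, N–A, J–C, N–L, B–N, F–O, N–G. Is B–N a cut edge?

After removing B–N, the path B-I-M-H-D-L-N still connects them, so the edge is not a bridge.

No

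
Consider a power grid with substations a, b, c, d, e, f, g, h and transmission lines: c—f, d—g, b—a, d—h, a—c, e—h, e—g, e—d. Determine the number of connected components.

Starting from a we can reach a, b, c, f. That is one component of size 4.
Starting from d we can reach d, e, g, h. That is one component of size 4.
Total: 2 components.

2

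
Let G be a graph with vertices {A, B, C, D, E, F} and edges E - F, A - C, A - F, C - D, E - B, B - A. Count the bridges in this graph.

The edges on the cycle E-B-A-F-E are not bridges since each lies on that cycle.
But removing C - D disconnects C from D; removing A - C disconnects A from C — these are bridges.
That makes 2 bridges.

2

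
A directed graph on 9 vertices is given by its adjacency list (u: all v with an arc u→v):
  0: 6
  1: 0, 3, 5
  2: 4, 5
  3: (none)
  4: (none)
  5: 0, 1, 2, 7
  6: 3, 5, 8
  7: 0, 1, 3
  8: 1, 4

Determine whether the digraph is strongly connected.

There is no directed path from 4 to 6, so the graph is not strongly connected.

No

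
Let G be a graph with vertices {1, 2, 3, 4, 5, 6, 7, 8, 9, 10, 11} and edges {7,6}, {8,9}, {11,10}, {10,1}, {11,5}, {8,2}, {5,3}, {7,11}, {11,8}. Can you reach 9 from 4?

The component containing 4 is {4}, and 9 is not in it.

No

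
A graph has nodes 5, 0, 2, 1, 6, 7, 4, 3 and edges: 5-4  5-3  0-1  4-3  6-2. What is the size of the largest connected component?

3

7 is isolated — a component by itself.
Starting from 0 we can reach 0, 1. That is one component of size 2.
Starting from 2 we can reach 2, 6. That is one component of size 2.
Starting from 3 we can reach 3, 4, 5. That is one component of size 3.
The largest has 3 vertices.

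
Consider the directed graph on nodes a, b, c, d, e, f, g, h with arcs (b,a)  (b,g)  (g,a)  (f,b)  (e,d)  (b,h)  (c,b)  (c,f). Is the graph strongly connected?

There is no directed path from c to e, so the graph is not strongly connected.

No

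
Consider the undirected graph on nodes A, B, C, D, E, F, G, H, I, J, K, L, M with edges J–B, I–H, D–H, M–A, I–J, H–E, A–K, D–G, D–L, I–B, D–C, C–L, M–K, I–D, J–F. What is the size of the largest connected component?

Starting from A we can reach A, K, M. That is one component of size 3.
Starting from B we can reach B, C, D, E, F, G, H, I, J, L. That is one component of size 10.
The largest has 10 vertices.

10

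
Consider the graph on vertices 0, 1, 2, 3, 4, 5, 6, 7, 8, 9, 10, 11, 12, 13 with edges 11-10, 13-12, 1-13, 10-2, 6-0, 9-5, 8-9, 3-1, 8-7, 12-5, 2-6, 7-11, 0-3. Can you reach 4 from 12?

No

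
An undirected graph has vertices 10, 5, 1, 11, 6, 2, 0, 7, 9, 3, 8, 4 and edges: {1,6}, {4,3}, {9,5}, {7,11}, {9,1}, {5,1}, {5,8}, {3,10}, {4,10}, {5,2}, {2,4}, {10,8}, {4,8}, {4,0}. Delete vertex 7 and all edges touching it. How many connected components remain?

2

With 7 gone, the remaining components are: {11}; {0, 1, 2, 3, 4, 5, 6, 8, 9, 10}.
That is 2 components.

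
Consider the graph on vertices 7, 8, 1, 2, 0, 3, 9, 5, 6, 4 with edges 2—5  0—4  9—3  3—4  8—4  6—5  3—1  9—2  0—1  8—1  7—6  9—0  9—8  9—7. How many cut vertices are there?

1

Removing 9 increases the component count from 1 to 2, so 9 is a cut vertex.
By contrast removing 8 leaves 1 component; it is not a cut vertex. No other vertex is a cut vertex either.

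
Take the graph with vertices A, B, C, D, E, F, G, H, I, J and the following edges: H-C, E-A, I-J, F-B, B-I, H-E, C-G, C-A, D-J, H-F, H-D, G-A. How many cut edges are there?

The edges on the cycle C-G-A-C are not bridges since each lies on that cycle.
Every edge lies on some cycle, so there are no bridges.

0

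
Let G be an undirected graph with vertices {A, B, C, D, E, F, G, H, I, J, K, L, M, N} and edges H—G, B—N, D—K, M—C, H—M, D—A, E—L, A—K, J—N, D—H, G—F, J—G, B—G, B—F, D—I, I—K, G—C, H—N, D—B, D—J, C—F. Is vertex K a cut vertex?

Deleting K leaves 2 components (was 2), so K is not a cut vertex.

No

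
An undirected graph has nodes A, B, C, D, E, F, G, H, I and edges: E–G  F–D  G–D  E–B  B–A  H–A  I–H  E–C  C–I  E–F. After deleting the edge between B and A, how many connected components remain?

B and A are still connected via B-E-C-I-H-A, so the component count stays at 1.

1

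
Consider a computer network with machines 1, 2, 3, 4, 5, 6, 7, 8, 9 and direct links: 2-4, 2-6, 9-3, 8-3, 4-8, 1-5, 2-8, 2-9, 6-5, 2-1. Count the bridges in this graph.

0

The edges on the cycle 2-4-8-2 are not bridges since each lies on that cycle.
Every edge lies on some cycle, so there are no bridges.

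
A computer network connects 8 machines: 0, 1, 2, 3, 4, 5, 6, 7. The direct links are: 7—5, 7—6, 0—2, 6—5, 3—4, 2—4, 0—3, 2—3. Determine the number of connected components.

3

1 is isolated — a component by itself.
Starting from 5 we can reach 5, 6, 7. That is one component of size 3.
Starting from 0 we can reach 0, 2, 3, 4. That is one component of size 4.
Total: 3 components.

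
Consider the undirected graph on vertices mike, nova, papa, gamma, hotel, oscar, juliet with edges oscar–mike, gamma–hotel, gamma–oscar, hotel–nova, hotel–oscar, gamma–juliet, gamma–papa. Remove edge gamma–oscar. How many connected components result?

1

gamma and oscar are still connected via gamma-hotel-oscar, so the component count stays at 1.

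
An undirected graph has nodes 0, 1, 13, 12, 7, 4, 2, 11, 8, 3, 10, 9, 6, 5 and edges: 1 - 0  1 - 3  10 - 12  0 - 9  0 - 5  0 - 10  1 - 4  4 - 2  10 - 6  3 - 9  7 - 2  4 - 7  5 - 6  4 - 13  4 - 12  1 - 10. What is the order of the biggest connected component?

11 is isolated — a component by itself.
8 is isolated — a component by itself.
Starting from 0 we can reach 0, 1, 2, 3, 4, 5, 6, 7, 9, 10, 12, 13. That is one component of size 12.
The largest has 12 vertices.

12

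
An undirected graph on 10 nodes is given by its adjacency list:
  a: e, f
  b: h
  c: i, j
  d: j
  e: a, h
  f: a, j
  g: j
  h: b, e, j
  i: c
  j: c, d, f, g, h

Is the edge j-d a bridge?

Removing j-d leaves no path between j and d: the component count goes from 1 to 2. So it is a bridge.

Yes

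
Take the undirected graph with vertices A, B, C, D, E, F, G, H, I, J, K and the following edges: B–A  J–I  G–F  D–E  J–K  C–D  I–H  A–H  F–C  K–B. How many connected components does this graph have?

2

Starting from C we can reach C, D, E, F, G. That is one component of size 5.
Starting from A we can reach A, B, H, I, J, K. That is one component of size 6.
Total: 2 components.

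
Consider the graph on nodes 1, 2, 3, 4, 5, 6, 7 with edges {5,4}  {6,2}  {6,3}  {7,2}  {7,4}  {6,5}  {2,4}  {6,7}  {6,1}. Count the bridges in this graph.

2

The edges on the cycle 6-5-4-2-7-6 are not bridges since each lies on that cycle.
But removing 6-3 disconnects 6 from 3; removing 6-1 disconnects 6 from 1 — these are bridges.
That makes 2 bridges.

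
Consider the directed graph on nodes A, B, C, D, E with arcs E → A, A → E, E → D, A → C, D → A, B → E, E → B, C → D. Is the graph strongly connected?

From C we can reach every vertex (A, B, C, D, E), and every vertex can reach C (A, B, C, D, E). So the whole graph is one strongly connected component.

Yes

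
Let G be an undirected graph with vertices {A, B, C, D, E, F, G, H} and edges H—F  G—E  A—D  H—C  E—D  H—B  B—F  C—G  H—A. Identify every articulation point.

H

Removing H increases the component count from 1 to 2, so H is a cut vertex.
By contrast removing C leaves 1 component; it is not a cut vertex. No other vertex is a cut vertex either.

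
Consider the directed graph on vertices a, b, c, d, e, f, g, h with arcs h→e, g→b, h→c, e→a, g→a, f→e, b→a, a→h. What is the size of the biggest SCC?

3

{a, e, h} are all mutually reachable — one SCC of size 3.
{d} is an SCC by itself.
{c} is an SCC by itself.
{g} is an SCC by itself.
{f} is an SCC by itself.
(and 1 more singleton SCC)
The largest has 3 vertices.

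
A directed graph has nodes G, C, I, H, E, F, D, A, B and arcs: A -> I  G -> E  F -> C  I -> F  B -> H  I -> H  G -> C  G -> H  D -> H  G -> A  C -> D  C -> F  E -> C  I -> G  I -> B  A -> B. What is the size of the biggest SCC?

{A, G, I} are all mutually reachable — one SCC of size 3.
{C, F} are all mutually reachable — one SCC of size 2.
{D} is an SCC by itself.
{E} is an SCC by itself.
{H} is an SCC by itself.
(and 1 more singleton SCC)
The largest has 3 vertices.

3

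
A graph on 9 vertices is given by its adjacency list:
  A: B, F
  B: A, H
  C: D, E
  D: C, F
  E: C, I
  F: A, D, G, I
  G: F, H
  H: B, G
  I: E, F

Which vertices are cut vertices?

F

Removing F increases the component count from 1 to 2, so F is a cut vertex.
By contrast removing H leaves 1 component; it is not a cut vertex. No other vertex is a cut vertex either.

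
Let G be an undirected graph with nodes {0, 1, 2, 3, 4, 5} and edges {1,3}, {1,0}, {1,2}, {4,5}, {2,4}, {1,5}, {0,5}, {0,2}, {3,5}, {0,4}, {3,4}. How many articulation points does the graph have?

Removing 1, for instance, still leaves 1 component. No single vertex removal increases the component count — the graph has no articulation points.

0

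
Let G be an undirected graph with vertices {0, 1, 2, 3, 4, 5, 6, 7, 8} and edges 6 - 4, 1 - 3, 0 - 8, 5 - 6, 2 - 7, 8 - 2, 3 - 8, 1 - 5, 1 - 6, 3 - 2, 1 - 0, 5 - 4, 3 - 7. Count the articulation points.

Removing 1 increases the component count from 1 to 2, so 1 is a cut vertex.
By contrast removing 6 leaves 1 component; it is not a cut vertex. No other vertex is a cut vertex either.

1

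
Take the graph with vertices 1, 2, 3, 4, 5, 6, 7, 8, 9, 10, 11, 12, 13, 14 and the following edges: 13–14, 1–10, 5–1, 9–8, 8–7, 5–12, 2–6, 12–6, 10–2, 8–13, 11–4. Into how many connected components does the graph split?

3 is isolated — a component by itself.
Starting from 4 we can reach 4, 11. That is one component of size 2.
Starting from 7 we can reach 7, 8, 9, 13, 14. That is one component of size 5.
Starting from 1 we can reach 1, 2, 5, 6, 10, 12. That is one component of size 6.
Total: 4 components.

4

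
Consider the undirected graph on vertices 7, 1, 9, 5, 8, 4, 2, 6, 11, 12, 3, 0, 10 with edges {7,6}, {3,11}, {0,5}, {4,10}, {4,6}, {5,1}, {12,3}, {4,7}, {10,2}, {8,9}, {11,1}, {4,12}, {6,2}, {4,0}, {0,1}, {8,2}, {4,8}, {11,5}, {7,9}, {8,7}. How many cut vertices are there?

Removing 4 increases the component count from 1 to 2, so 4 is a cut vertex.
By contrast removing 11 leaves 1 component; it is not a cut vertex. No other vertex is a cut vertex either.

1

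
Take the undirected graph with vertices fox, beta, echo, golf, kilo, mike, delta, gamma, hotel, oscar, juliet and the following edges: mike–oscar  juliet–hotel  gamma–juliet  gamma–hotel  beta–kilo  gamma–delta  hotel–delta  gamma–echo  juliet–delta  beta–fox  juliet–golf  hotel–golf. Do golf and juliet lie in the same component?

Yes

From golf we can reach echo, golf, delta, gamma, hotel, juliet, which includes juliet.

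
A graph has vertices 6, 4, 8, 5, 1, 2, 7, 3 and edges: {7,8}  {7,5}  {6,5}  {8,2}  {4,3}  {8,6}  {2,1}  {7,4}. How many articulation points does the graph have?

Removing 2 increases the component count from 1 to 2, so 2 is a cut vertex.
Removing 4 increases the component count from 1 to 2, so 4 is a cut vertex.
Removing 7 increases the component count from 1 to 2, so 7 is a cut vertex.
Likewise 8 is a cut vertex.
By contrast removing 6 leaves 1 component; it is not a cut vertex. No other vertex is a cut vertex either.

4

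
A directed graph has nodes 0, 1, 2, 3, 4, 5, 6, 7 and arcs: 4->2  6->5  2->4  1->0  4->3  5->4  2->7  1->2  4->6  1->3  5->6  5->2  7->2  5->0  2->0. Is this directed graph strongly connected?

There is no directed path from 4 to 1, so the graph is not strongly connected.

No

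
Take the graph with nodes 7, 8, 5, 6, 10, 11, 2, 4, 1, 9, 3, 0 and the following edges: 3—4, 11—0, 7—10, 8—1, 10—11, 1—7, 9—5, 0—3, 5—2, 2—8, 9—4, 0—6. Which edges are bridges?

The edges on the cycle 9-5-2-8-1-7-10-11-0-3-4-9 are not bridges since each lies on that cycle.
But removing 0—6 disconnects 0 from 6 — this is a bridge.

0-6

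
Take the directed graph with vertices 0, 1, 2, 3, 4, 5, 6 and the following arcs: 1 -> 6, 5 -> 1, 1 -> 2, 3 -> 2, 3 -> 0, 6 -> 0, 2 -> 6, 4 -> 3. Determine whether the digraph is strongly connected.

There is no directed path from 1 to 5, so the graph is not strongly connected.

No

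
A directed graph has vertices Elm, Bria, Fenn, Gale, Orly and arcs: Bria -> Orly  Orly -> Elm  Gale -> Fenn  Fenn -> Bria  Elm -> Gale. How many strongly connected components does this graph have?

{Elm, Bria, Fenn, Gale, Orly} are all mutually reachable — one SCC of size 5.
That gives 1 strongly connected component.

1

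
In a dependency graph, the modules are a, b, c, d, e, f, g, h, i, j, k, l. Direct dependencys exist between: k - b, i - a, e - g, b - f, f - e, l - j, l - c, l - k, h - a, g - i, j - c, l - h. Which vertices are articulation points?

Removing l increases the component count from 2 to 3, so l is a cut vertex.
By contrast removing k leaves 2 components; it is not a cut vertex. No other vertex is a cut vertex either.

l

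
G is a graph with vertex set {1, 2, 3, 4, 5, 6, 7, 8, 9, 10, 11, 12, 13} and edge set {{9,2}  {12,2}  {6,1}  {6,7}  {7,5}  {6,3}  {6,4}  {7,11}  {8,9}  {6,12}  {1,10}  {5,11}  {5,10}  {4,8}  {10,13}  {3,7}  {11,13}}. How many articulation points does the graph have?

Removing 6 increases the component count from 1 to 2, so 6 is a cut vertex.
By contrast removing 5 leaves 1 component; it is not a cut vertex. No other vertex is a cut vertex either.

1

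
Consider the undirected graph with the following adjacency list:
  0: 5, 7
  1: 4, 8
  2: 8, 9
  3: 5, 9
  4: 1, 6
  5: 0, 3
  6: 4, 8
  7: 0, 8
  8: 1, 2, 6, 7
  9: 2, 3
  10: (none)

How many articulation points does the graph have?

Removing 8 increases the component count from 2 to 3, so 8 is a cut vertex.
By contrast removing 2 leaves 2 components; it is not a cut vertex. No other vertex is a cut vertex either.

1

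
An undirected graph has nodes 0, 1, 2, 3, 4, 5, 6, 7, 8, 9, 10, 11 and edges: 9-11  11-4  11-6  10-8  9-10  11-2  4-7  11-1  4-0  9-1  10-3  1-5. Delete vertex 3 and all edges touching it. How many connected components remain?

1

With 3 gone, the remaining components are: {0, 1, 2, 4, 5, 6, 7, 8, 9, 10, 11}.
That is 1 component.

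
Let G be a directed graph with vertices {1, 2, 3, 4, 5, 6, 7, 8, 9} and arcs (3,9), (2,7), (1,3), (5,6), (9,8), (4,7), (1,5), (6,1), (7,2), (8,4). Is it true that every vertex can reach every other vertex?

There is no directed path from 8 to 5, so the graph is not strongly connected.

No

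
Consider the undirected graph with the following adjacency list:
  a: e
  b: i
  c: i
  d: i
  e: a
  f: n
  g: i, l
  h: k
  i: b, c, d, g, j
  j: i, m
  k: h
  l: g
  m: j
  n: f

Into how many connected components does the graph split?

4

Starting from a we can reach a, e. That is one component of size 2.
Starting from h we can reach h, k. That is one component of size 2.
Starting from f we can reach f, n. That is one component of size 2.
Starting from b we can reach b, c, d, g, i, j, l, m. That is one component of size 8.
Total: 4 components.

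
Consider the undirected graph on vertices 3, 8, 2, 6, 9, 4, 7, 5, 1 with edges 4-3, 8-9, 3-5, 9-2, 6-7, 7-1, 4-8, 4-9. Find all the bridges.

The edges on the cycle 4-8-9-4 are not bridges since each lies on that cycle.
But removing 4-3 disconnects 4 from 3; removing 6-7 disconnects 6 from 7; removing 1-7 disconnects 1 from 7; removing 9-2 disconnects 9 from 2 — these are bridges.
In total 5 edges are bridges.

1-7, 2-9, 3-4, 3-5, 6-7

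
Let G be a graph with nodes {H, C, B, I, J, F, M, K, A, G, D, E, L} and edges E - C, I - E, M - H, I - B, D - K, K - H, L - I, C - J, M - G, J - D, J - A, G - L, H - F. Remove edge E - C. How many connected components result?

1

E and C are still connected via E-I-L-G-M-H-K-D-J-C, so the component count stays at 1.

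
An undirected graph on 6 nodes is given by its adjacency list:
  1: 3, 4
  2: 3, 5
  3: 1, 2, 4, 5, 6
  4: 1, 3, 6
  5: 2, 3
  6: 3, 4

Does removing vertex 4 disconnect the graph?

No

Deleting 4 leaves 1 component (was 1) (its neighbors 1, 3, 6 remain connected to each other), so 4 is not a cut vertex.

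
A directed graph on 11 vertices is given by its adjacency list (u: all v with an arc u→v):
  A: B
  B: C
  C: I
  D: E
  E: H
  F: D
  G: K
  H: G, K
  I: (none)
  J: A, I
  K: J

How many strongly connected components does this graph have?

{G} is an SCC by itself.
{H} is an SCC by itself.
{B} is an SCC by itself.
{J} is an SCC by itself.
{F} is an SCC by itself.
(and 6 more singleton SCCs)
That gives 11 strongly connected components.

11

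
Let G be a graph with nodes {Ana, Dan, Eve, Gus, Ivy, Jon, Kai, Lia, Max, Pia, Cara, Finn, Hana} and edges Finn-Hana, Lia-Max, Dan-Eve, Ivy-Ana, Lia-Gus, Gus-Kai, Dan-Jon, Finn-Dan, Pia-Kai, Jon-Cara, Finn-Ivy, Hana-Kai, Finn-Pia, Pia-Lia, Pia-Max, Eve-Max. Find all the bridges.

Ana-Ivy, Cara-Jon, Dan-Jon, Finn-Ivy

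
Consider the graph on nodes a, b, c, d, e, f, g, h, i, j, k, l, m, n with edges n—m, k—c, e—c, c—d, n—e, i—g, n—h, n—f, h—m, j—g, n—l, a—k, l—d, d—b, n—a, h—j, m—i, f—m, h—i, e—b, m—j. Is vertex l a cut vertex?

No

Deleting l leaves 1 component (was 1) (its neighbors d, n remain connected to each other), so l is not a cut vertex.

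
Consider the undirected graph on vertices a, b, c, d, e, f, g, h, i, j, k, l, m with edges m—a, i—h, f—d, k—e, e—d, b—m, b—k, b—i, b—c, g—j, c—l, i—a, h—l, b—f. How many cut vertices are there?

1

Removing b increases the component count from 2 to 3, so b is a cut vertex.
By contrast removing a leaves 2 components; it is not a cut vertex. No other vertex is a cut vertex either.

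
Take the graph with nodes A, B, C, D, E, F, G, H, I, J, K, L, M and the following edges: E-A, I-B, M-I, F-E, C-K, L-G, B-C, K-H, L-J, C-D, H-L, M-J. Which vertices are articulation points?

Removing C increases the component count from 2 to 3, so C is a cut vertex.
Removing E increases the component count from 2 to 3, so E is a cut vertex.
Removing L increases the component count from 2 to 3, so L is a cut vertex.
By contrast removing D leaves 2 components; it is not a cut vertex. No other vertex is a cut vertex either.

C, E, L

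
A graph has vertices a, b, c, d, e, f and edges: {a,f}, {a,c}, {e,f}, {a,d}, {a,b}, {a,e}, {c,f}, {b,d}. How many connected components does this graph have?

1

Starting from a we can reach a, b, c, d, e, f. That is one component of size 6.
Total: 1 component.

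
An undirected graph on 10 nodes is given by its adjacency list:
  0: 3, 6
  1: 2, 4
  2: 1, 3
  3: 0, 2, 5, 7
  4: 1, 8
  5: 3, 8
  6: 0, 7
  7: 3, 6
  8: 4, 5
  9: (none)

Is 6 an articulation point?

Deleting 6 leaves 2 components (was 2), so 6 is not a cut vertex.

No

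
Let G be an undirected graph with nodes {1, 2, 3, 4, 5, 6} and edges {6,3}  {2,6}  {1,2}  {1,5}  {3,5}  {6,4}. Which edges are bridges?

4-6

The edges on the cycle 1-2-6-3-5-1 are not bridges since each lies on that cycle.
But removing 6–4 disconnects 6 from 4 — this is a bridge.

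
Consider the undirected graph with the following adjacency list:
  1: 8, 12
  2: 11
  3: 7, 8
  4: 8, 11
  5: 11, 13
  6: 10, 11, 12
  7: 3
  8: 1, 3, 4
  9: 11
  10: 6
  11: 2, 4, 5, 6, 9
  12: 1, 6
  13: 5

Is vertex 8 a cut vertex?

Deleting 8 raises the number of components from 1 to 2, so 8 is a cut vertex.

Yes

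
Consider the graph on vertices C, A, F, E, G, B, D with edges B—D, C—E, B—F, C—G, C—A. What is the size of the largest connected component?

Starting from B we can reach B, D, F. That is one component of size 3.
Starting from A we can reach A, C, E, G. That is one component of size 4.
The largest has 4 vertices.

4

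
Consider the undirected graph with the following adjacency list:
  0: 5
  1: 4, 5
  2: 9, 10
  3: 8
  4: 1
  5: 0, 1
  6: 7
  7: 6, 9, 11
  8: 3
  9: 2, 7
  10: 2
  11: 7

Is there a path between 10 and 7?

Yes

From 10 we can reach 2, 6, 7, 9, 10, 11, which includes 7.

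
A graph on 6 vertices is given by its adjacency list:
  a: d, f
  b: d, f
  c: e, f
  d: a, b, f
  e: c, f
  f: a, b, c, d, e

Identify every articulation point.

Removing f increases the component count from 1 to 2, so f is a cut vertex.
By contrast removing c leaves 1 component; it is not a cut vertex. No other vertex is a cut vertex either.

f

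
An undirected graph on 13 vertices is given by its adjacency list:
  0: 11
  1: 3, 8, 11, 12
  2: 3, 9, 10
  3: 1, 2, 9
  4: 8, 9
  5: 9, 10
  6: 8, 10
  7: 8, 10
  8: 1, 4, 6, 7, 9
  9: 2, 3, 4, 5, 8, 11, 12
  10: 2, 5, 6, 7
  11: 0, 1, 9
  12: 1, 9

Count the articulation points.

Removing 11 increases the component count from 1 to 2, so 11 is a cut vertex.
By contrast removing 12 leaves 1 component; it is not a cut vertex. No other vertex is a cut vertex either.

1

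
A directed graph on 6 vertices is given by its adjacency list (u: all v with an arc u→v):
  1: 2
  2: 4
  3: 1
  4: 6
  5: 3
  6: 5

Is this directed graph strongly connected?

From 2 we can reach every vertex (1, 2, 3, 4, 5, 6), and every vertex can reach 2 (1, 2, 3, 4, 5, 6). So the whole graph is one strongly connected component.

Yes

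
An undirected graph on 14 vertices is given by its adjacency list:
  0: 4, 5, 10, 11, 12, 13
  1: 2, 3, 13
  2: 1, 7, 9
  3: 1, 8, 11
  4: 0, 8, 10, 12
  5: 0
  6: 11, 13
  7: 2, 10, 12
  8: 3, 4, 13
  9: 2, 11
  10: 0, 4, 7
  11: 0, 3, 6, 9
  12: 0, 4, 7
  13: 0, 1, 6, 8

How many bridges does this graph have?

1

The edges on the cycle 11-0-12-7-2-1-3-11 are not bridges since each lies on that cycle.
But removing 5-0 disconnects 5 from 0 — this is a bridge.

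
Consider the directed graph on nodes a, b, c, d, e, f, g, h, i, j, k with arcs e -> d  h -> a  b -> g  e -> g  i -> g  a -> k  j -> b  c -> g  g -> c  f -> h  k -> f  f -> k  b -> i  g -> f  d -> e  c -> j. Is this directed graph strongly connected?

There is no directed path from f to d, so the graph is not strongly connected.

No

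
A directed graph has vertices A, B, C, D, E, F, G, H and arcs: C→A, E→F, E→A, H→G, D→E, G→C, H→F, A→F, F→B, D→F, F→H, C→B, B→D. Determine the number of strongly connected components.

1

{A, B, C, D, E, F, G, H} are all mutually reachable — one SCC of size 8.
That gives 1 strongly connected component.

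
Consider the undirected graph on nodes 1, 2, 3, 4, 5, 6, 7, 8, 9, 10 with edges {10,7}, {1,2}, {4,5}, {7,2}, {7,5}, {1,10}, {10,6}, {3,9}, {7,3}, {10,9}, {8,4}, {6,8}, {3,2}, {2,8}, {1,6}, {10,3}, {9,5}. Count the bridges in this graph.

0

The edges on the cycle 10-7-5-9-3-10 are not bridges since each lies on that cycle.
Every edge lies on some cycle, so there are no bridges.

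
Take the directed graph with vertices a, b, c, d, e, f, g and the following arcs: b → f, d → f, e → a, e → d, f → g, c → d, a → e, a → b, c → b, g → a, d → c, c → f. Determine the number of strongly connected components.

{a, b, c, d, e, f, g} are all mutually reachable — one SCC of size 7.
That gives 1 strongly connected component.

1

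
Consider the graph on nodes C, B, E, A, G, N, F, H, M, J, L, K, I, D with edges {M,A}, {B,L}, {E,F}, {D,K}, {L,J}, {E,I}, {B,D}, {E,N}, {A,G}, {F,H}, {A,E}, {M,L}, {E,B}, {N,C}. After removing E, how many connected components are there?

4

With E gone, the remaining components are: {I}; {C, N}; {F, H}; {A, B, D, G, J, K, L, M}.
That is 4 components.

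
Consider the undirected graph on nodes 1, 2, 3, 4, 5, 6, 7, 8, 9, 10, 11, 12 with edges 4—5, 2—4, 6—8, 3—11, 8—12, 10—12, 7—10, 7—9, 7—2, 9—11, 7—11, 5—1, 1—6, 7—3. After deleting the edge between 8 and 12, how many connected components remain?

8 and 12 are still connected via 8-6-1-5-4-2-7-10-12, so the component count stays at 1.

1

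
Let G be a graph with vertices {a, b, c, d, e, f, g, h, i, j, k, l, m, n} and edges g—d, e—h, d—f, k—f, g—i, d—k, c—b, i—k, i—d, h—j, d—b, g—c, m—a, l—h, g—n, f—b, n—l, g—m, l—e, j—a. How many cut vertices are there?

Removing g increases the component count from 1 to 2, so g is a cut vertex.
By contrast removing l leaves 1 component; it is not a cut vertex. No other vertex is a cut vertex either.

1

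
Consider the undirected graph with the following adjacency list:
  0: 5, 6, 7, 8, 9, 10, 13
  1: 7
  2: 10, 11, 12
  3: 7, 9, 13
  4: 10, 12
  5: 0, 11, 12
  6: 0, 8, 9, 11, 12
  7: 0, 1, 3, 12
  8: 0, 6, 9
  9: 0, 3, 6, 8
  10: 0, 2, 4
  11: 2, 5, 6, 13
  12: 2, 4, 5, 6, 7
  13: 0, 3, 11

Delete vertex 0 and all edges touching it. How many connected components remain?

1

With 0 gone, the remaining components are: {1, 2, 3, 4, 5, 6, 7, 8, 9, 10, 11, 12, 13}.
That is 1 component.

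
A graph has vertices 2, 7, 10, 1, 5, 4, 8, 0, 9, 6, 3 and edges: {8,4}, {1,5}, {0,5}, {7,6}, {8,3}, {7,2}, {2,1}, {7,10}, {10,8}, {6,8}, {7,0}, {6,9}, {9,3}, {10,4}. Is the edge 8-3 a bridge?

No

After removing 8-3, the path 8-6-9-3 still connects them, so the edge is not a bridge.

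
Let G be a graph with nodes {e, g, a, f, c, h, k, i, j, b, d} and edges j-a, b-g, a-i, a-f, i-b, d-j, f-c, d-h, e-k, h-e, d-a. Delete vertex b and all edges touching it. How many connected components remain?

2

With b gone, the remaining components are: {g}; {a, c, d, e, f, h, i, j, k}.
That is 2 components.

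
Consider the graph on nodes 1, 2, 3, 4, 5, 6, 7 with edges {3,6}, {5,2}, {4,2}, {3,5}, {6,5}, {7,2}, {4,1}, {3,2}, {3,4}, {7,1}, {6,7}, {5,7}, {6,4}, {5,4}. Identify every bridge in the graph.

The edges on the cycle 3-6-5-3 are not bridges since each lies on that cycle.
Every edge lies on some cycle, so there are no bridges.

none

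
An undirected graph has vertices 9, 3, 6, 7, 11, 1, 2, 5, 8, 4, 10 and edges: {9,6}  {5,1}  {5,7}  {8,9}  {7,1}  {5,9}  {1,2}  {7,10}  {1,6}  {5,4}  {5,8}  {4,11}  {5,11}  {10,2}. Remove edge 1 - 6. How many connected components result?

2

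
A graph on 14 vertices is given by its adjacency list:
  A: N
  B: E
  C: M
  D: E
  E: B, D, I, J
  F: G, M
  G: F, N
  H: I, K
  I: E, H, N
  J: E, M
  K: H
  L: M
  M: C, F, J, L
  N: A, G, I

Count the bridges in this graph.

The edges on the cycle G-F-M-J-E-I-N-G are not bridges since each lies on that cycle.
But removing K-H disconnects K from H; removing M-L disconnects M from L; removing M-C disconnects M from C; removing D-E disconnects D from E — these are bridges.
In total 7 edges are bridges.

7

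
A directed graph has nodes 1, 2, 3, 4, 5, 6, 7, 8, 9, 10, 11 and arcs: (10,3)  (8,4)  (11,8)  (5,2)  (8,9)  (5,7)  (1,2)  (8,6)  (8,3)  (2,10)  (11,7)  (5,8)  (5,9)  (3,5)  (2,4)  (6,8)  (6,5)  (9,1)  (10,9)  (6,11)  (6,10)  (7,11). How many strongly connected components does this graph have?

2

{1, 2, 3, 5, 6, 7, 8, 9, 10, 11} are all mutually reachable — one SCC of size 10.
{4} is an SCC by itself.
That gives 2 strongly connected components.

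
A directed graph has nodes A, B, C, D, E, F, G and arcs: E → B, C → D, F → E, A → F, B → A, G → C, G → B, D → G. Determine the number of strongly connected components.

{A, B, E, F} are all mutually reachable — one SCC of size 4.
{C, D, G} are all mutually reachable — one SCC of size 3.
That gives 2 strongly connected components.

2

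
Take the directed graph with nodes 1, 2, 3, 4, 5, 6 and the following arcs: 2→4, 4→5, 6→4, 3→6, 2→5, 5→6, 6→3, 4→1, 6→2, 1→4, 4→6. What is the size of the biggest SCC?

6

{1, 2, 3, 4, 5, 6} are all mutually reachable — one SCC of size 6.
The largest has 6 vertices.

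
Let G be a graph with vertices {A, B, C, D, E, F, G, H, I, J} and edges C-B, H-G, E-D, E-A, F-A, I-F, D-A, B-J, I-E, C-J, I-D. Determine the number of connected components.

Starting from G we can reach G, H. That is one component of size 2.
Starting from B we can reach B, C, J. That is one component of size 3.
Starting from A we can reach A, D, E, F, I. That is one component of size 5.
Total: 3 components.

3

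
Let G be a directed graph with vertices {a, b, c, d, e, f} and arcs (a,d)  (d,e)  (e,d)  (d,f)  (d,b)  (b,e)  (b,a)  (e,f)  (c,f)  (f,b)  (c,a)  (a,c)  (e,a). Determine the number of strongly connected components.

1

{a, b, c, d, e, f} are all mutually reachable — one SCC of size 6.
That gives 1 strongly connected component.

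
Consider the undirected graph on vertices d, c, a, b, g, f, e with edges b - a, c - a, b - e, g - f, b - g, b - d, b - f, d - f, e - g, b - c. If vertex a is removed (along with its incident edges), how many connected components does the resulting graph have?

1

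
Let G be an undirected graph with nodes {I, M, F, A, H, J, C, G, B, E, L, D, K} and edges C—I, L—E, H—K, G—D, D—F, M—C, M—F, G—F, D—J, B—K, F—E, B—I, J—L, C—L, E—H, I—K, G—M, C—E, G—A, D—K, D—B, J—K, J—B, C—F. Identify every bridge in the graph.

The edges on the cycle G-M-C-L-E-H-K-J-D-G are not bridges since each lies on that cycle.
But removing A—G disconnects A from G — this is a bridge.

A-G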